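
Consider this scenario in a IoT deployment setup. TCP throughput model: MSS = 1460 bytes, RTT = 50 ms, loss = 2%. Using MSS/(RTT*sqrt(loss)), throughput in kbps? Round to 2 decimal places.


Given: MSS = 1460 bytes, RTT = 50 ms, loss = 2%
RTT in seconds = 50 / 1000 = 0.05
Loss rate = 2% = 0.02
sqrt(loss) = sqrt(0.02) = 0.141421356237
Throughput (bytes/s) = 1460 / (0.05 * 0.141421356237) = 206475.1801
Throughput (kbps) = 206475.1801 * 8 / 1000 = 1651.801441 -> 1651.80 kbps (2 dp)

1651.80


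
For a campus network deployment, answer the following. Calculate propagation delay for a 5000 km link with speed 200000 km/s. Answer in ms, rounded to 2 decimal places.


Given: distance = 5000 km, speed = 200000 km/s
Delay = distance / speed = 5000 / 200000 seconds
Delay in ms = 5000 * 1000 / 200000
Delay = 25.0000 ms
Rounded to 2 dp = 25.00 ms

25.00


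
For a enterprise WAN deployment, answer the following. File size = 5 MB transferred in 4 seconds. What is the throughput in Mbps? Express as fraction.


Given: file = 5 MB, time = 4 s
File in Mb = 5 * 8 = 40 Mb
Throughput = 40 / 4 Mbps
Throughput = 10 Mbps

10


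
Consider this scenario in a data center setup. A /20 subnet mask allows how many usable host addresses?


Given: subnet mask /20
Host bits = 32 - 20 = 12
Total addresses = 2^12 = 4096
Usable hosts = 4096 - 2 (network + broadcast) = 4094

4094


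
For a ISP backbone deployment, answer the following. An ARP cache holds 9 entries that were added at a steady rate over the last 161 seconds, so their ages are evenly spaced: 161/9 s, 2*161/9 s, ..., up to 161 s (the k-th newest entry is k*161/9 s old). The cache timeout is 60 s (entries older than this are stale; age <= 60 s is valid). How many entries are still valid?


Ages are k * 161/9 s for k = 1..9 (spacing = 17.8889 s).
Entry k is valid iff k * 161/9 <= 60 iff k <= 9 * 60 / 161 = 3.3540
n_valid = floor(3.3540) = 3
(n_stale = 9 - 3 = 6)

3


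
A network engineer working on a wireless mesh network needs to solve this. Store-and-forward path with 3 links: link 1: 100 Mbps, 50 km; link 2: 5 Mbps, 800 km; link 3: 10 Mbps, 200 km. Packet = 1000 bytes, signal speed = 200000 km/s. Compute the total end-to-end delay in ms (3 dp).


Packet = 1000 bytes = 8000 bits. Store-and-forward: sum (t_trans + t_prop) per link.
Link 1: t_trans = 8000/(100*10^6) s = 0.0800 ms; t_prop = 50/200000 s = 0.2500 ms; subtotal = 0.3300 ms
Link 2: t_trans = 8000/(5*10^6) s = 1.6000 ms; t_prop = 800/200000 s = 4.0000 ms; subtotal = 5.6000 ms
Link 3: t_trans = 8000/(10*10^6) s = 0.8000 ms; t_prop = 200/200000 s = 1.0000 ms; subtotal = 1.8000 ms
End-to-end = 0.3300 + 5.6000 + 1.8000 = 7.7300 ms -> 7.730 ms (3 dp)

7.730


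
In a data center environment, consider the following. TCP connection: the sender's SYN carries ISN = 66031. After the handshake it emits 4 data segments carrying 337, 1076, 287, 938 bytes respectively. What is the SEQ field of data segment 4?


The SYN occupies sequence number ISN = 66031, so the first data byte is ISN + 1 = 66032.
SEQ of data segment i = (ISN + 1) + sum of payload sizes of segments 1..i-1.
Segment 1: SEQ = 66032, payload = 337 bytes
Segment 2: SEQ = 66369, payload = 1076 bytes
Segment 3: SEQ = 67445, payload = 287 bytes
Segment 4: SEQ = 67732, payload = 938 bytes
SEQ of segment 4 = 66032 + 337 + 1076 + 287 = 67732

67732


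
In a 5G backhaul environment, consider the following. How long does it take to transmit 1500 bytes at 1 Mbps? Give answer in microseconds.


Given: packet = 1500 bytes, bandwidth = 1 Mbps
Packet in bits = 1500 * 8 = 12000 bits
Bandwidth = 1 * 10^6 = 1000000 bps
Time = 12000 / 1000000 seconds
Time in us = 12000 * 10^6 / 1000000 = 12000

12000


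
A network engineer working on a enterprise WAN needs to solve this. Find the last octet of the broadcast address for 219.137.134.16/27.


Given: IP = 219.137.134.16, prefix = /27
Host bits = 32 - 27 = 5
Network last octet = 16 AND mask = 0
Host part size = 2^5 - 1 = 31
Broadcast last octet = 0 OR 31 = 31

31


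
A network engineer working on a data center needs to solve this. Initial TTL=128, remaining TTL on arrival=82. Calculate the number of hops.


Given: initial TTL = 128, received TTL = 82
Hops = initial TTL - received TTL
Hops = 128 - 82 = 46

46


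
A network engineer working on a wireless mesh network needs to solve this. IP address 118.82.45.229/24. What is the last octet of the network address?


Given: IP = 118.82.45.229, prefix = /24
Subnet mask = 255.255.255.0
Last octet of IP: 229
Last octet of mask: 0
Network last octet = 229 AND 0 = 0

0


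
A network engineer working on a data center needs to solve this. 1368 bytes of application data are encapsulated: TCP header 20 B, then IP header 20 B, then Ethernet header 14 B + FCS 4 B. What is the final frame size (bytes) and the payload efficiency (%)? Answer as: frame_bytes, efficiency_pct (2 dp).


TCP segment = 1368 + 20 = 1388 B
IP packet = 1388 + 20 = 1408 B
Ethernet frame = 1408 + 14 + 4 = 1426 B
Efficiency = app / frame = 1368 / 1426 = 0.959327 = 95.9327% -> 95.93% (2 dp)

1426, 95.93


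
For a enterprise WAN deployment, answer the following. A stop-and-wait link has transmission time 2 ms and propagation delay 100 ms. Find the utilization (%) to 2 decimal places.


Given: Ttrans = 2 ms, Tprop = 100 ms
RTT = 2 * Tprop = 2 * 100 = 200 ms
U = Ttrans / (Ttrans + RTT)
U = 2 / (2 + 200)
U = 2 / 202 = 0.009901
U% = 0.99%

0.99


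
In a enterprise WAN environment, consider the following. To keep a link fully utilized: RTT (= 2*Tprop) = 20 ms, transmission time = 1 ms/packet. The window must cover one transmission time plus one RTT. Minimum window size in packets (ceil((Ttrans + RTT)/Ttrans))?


Given: Ttrans = 1 ms, RTT = 20 ms (= 2 * Tprop, Tprop = 10 ms)
Time until first ACK returns = Ttrans + RTT = 1 + 20 = 21 ms
Need W * Ttrans >= Ttrans + RTT  ->  W >= (Ttrans + RTT) / Ttrans
(Ttrans + RTT) / Ttrans = 21 / 1 = 21
W_min = ceil(21) = 21

21


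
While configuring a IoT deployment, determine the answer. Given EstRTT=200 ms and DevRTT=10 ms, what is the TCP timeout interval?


Given: EstRTT = 200 ms, DevRTT = 10 ms
Timeout = EstRTT + 4 * DevRTT
4 * DevRTT = 4 * 10 = 40
Timeout = 200 + 40 = 240 ms

240


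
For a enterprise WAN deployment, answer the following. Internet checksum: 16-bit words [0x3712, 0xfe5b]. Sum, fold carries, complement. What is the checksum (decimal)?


Given words: [0x3712, 0xfe5b]
Step 1: Sum all words
Raw sum = 14098 + 65115 = 79213
Step 2: Fold carry: (13677 + 1) = 13678
One's complement = ~13678 & 0xFFFF = 51857

51857


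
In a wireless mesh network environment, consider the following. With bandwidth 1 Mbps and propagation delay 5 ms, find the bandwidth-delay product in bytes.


Given: bandwidth = 1 Mbps, delay = 5 ms
BDP in bits = 1 * 10^6 * 5 / 1000
BDP in bits = 5000
BDP in bytes = 5000 / 8 = 625

625


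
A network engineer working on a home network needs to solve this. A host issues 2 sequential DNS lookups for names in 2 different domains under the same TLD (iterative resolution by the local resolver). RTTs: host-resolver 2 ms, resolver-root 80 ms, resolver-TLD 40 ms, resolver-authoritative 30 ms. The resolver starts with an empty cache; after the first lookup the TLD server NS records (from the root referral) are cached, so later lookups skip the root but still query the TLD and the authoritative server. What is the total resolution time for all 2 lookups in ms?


Lookup 1 (cold cache): local + root + TLD + auth = 2 + 80 + 40 + 30 = 152 ms
Lookups 2..2 (TLD NS cached -> skip root; new domain -> still ask TLD and auth): local + TLD + auth = 2 + 40 + 30 = 72 ms each
Remaining 1 lookups: 1 * 72 = 72 ms
Total = 152 + 72 = 224 ms

224


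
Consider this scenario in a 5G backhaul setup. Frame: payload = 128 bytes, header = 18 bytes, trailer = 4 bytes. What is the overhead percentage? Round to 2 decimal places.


Given: payload = 128 B, header = 18 B, trailer = 4 B
Overhead bytes = header + trailer = 18 + 4 = 22
Total frame = payload + overhead = 128 + 22 = 150
Overhead % = 22 / 150 * 100 = 14.6667% -> 14.67% (2 dp)

14.67


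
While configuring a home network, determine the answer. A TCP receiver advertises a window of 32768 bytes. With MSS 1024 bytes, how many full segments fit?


Given: RWND = 32768 bytes, MSS = 1024 bytes
Full segments = floor(RWND / MSS)
Full segments = floor(32768 / 1024)
Full segments = floor(32.0) = 32

32


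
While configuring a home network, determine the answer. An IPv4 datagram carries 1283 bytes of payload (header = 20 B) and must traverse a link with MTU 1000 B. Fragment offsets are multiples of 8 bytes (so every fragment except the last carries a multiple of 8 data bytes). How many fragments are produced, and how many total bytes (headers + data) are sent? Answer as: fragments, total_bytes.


Max data per non-final fragment = floor((MTU - header)/8)*8 = floor((1000 - 20)/8)*8 = floor(980/8)*8 = 976 B
Final fragment needs no 8-byte alignment: it can carry up to MTU - header = 980 B
Non-final fragments needed = ceil((payload - 980) / 976) = ceil(303/976) = ceil(0.3105) = 1
Number of fragments = 1 + 1 = 2
Fragment sizes (data): 1 * 976 B + 307 B (last, 307 <= 980 OK)
Total bytes sent = payload + n_frags * header = 1283 + 2*20 = 1283 + 40 = 1323 B

2, 1323


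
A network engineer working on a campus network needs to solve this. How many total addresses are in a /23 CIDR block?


Given: CIDR prefix /23
Host bits = 32 - 23 = 9
Total addresses = 2^9 = 512

512


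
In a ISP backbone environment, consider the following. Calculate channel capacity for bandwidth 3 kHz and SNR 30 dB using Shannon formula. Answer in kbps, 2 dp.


Given: B = 3 kHz, SNR = 30 dB
SNR linear = 10^(30/10) = 1000
1 + SNR = 1001
log2(1001) = 9.9672262588
C = 3 * 1000 * 9.9672262588 = 29901.6788 bps
C = 29.901679 kbps -> 29.90 kbps (2 dp)

29.90


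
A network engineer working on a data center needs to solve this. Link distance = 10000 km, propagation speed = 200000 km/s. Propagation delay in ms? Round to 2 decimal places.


Given: distance = 10000 km, speed = 200000 km/s
Delay = distance / speed = 10000 / 200000 seconds
Delay in ms = 10000 * 1000 / 200000
Delay = 50.0000 ms
Rounded to 2 dp = 50.00 ms

50.00


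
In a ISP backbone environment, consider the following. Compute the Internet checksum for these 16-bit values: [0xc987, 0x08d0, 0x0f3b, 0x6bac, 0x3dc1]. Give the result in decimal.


Given words: [0xc987, 0x08d0, 0x0f3b, 0x6bac, 0x3dc1]
Step 1: Sum all words
Raw sum = 51591 + 2256 + 3899 + 27564 + 15809 = 101119
Step 2: Fold carry: (35583 + 1) = 35584
One's complement = ~35584 & 0xFFFF = 29951

29951


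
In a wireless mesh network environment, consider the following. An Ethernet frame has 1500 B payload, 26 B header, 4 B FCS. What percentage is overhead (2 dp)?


Given: payload = 1500 B, header = 26 B, trailer = 4 B
Overhead bytes = header + trailer = 26 + 4 = 30
Total frame = payload + overhead = 1500 + 30 = 1530
Overhead % = 30 / 1530 * 100 = 1.9608% -> 1.96% (2 dp)

1.96


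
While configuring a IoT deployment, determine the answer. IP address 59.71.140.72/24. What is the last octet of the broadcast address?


Given: IP = 59.71.140.72, prefix = /24
Host bits = 32 - 24 = 8
Network last octet = 72 AND mask = 0
Host part size = 2^8 - 1 = 255
Broadcast last octet = 0 OR 255 = 255

255


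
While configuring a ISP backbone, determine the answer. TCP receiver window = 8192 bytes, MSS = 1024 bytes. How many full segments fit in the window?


Given: RWND = 8192 bytes, MSS = 1024 bytes
Full segments = floor(RWND / MSS)
Full segments = floor(8192 / 1024)
Full segments = floor(8.0) = 8

8


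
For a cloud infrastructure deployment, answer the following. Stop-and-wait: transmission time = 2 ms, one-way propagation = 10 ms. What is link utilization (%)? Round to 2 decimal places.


Given: Ttrans = 2 ms, Tprop = 10 ms
RTT = 2 * Tprop = 2 * 10 = 20 ms
U = Ttrans / (Ttrans + RTT)
U = 2 / (2 + 20)
U = 2 / 22 = 0.090909
U% = 9.09%

9.09


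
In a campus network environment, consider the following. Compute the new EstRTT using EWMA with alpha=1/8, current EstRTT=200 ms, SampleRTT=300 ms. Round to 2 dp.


Given: EstRTT = 200 ms, SampleRTT = 300 ms, alpha = 1/8
New EstRTT = (1 - alpha) * EstRTT + alpha * SampleRTT
(7/8) * 200 = 175
(1/8) * 300 = 37.5
New EstRTT = 175 + 37.5 = 212.5 ms -> 212.50 ms (2 dp)

212.50


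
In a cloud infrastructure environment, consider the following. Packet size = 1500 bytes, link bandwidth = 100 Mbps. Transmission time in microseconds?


Given: packet = 1500 bytes, bandwidth = 100 Mbps
Packet in bits = 1500 * 8 = 12000 bits
Bandwidth = 100 * 10^6 = 100000000 bps
Time = 12000 / 100000000 seconds
Time in us = 12000 * 10^6 / 100000000 = 120

120


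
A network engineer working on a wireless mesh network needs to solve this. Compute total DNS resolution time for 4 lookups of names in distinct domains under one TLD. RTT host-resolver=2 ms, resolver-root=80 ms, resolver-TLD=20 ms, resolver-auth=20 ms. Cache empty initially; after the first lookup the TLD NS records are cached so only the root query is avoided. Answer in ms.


Lookup 1 (cold cache): local + root + TLD + auth = 2 + 80 + 20 + 20 = 122 ms
Lookups 2..4 (TLD NS cached -> skip root; new domain -> still ask TLD and auth): local + TLD + auth = 2 + 20 + 20 = 42 ms each
Remaining 3 lookups: 3 * 42 = 126 ms
Total = 122 + 126 = 248 ms

248


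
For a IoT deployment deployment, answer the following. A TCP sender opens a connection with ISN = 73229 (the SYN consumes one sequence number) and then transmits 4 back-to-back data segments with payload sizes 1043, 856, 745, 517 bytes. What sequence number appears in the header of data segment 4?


The SYN occupies sequence number ISN = 73229, so the first data byte is ISN + 1 = 73230.
SEQ of data segment i = (ISN + 1) + sum of payload sizes of segments 1..i-1.
Segment 1: SEQ = 73230, payload = 1043 bytes
Segment 2: SEQ = 74273, payload = 856 bytes
Segment 3: SEQ = 75129, payload = 745 bytes
Segment 4: SEQ = 75874, payload = 517 bytes
SEQ of segment 4 = 73230 + 1043 + 856 + 745 = 75874

75874


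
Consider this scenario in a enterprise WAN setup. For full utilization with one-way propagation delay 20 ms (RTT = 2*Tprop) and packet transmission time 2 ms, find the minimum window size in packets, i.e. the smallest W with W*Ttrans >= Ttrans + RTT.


Given: Ttrans = 2 ms, RTT = 40 ms (= 2 * Tprop, Tprop = 20 ms)
Time until first ACK returns = Ttrans + RTT = 2 + 40 = 42 ms
Need W * Ttrans >= Ttrans + RTT  ->  W >= (Ttrans + RTT) / Ttrans
(Ttrans + RTT) / Ttrans = 42 / 2 = 21
W_min = ceil(21) = 21

21


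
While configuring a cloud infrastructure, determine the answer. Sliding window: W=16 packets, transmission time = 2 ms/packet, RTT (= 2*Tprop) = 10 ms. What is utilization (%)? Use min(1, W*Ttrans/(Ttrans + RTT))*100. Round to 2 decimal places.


Given: W = 16, Ttrans = 2 ms, RTT = 10 ms (= 2 * Tprop, Tprop = 5 ms)
Cycle time = Ttrans + RTT = 2 + 10 = 12 ms (first packet sent until its ACK returns)
W * Ttrans = 16 * 2 = 32 ms of sending per cycle
W * Ttrans / (Ttrans + RTT) = 32 / 12 = 2.666667
U = min(1, 2.666667) = 1.000000
U% = 100.00%

100.00


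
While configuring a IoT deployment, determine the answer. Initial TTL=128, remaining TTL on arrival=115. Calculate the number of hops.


Given: initial TTL = 128, received TTL = 115
Hops = initial TTL - received TTL
Hops = 128 - 115 = 13

13


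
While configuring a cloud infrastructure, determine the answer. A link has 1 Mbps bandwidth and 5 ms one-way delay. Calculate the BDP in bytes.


Given: bandwidth = 1 Mbps, delay = 5 ms
BDP in bits = 1 * 10^6 * 5 / 1000
BDP in bits = 5000
BDP in bytes = 5000 / 8 = 625

625


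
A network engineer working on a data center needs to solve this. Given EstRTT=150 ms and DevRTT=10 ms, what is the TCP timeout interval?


Given: EstRTT = 150 ms, DevRTT = 10 ms
Timeout = EstRTT + 4 * DevRTT
4 * DevRTT = 4 * 10 = 40
Timeout = 150 + 40 = 190 ms

190


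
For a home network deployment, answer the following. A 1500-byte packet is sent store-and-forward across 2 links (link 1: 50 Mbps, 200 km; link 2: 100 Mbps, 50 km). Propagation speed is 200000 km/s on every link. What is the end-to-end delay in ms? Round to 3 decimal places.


Packet = 1500 bytes = 12000 bits. Store-and-forward: sum (t_trans + t_prop) per link.
Link 1: t_trans = 12000/(50*10^6) s = 0.2400 ms; t_prop = 200/200000 s = 1.0000 ms; subtotal = 1.2400 ms
Link 2: t_trans = 12000/(100*10^6) s = 0.1200 ms; t_prop = 50/200000 s = 0.2500 ms; subtotal = 0.3700 ms
End-to-end = 1.2400 + 0.3700 = 1.6100 ms -> 1.610 ms (3 dp)

1.610


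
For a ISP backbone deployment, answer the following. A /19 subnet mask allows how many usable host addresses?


Given: subnet mask /19
Host bits = 32 - 19 = 13
Total addresses = 2^13 = 8192
Usable hosts = 8192 - 2 (network + broadcast) = 8190

8190


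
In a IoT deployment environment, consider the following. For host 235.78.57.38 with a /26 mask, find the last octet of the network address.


Given: IP = 235.78.57.38, prefix = /26
Subnet mask = 255.255.255.192
Last octet of IP: 38
Last octet of mask: 192
Network last octet = 38 AND 192 = 0

0


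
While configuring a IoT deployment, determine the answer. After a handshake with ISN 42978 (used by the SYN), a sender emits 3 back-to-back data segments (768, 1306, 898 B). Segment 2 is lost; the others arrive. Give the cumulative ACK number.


SYN uses sequence number 42978; first data byte = ISN + 1 = 42979.
Segment 1: SEQ = 42979, len = 768 B, covers [42979, 43746]
Segment 2: SEQ = 43747, len = 1306 B, covers [43747, 45052] [LOST]
Segment 3: SEQ = 45053, len = 898 B, covers [45053, 45950]
In-order data received: bytes [42979, 43746] (segments 1..1).
Segment 2 missing -> gap begins at byte 43747; later segments buffered out of order.
Cumulative ACK = next expected in-order byte = 42979 + 768 = 43747

43747


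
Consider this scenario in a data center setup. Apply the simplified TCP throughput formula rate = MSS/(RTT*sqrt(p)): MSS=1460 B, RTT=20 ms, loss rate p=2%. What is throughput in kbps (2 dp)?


Given: MSS = 1460 bytes, RTT = 20 ms, loss = 2%
RTT in seconds = 20 / 1000 = 0.02
Loss rate = 2% = 0.02
sqrt(loss) = sqrt(0.02) = 0.141421356237
Throughput (bytes/s) = 1460 / (0.02 * 0.141421356237) = 516187.9503
Throughput (kbps) = 516187.9503 * 8 / 1000 = 4129.503602 -> 4129.50 kbps (2 dp)

4129.50


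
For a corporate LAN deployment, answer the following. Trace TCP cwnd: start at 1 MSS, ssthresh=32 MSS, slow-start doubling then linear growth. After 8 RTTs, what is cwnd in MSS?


RTT 0: cwnd = 1 MSS (initial)
RTT 1: cwnd = 2 MSS (slow start, doubled)
RTT 2: cwnd = 4 MSS (slow start, doubled)
RTT 3: cwnd = 8 MSS (slow start, doubled)
RTT 4: cwnd = 16 MSS (slow start, doubled)
RTT 5: cwnd = 32 MSS (slow start, doubled)
RTT 6: cwnd = 33 MSS (congestion avoidance, +1)
RTT 7: cwnd = 34 MSS (congestion avoidance, +1)
RTT 8: cwnd = 35 MSS (congestion avoidance, +1)

35


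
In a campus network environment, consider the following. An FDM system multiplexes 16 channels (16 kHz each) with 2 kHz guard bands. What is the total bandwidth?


Given: 16 channels, 16 kHz each, guard = 2 kHz
Channel bandwidth = 16 * 16 = 256 kHz
Guard bands = 15 gaps * 2 kHz = 30 kHz
Total = 256 + 30 = 286 kHz

286


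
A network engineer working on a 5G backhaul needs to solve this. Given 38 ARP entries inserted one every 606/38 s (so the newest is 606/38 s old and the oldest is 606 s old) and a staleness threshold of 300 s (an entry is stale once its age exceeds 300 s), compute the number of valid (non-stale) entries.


Ages are k * 606/38 s for k = 1..38 (spacing = 15.9474 s).
Entry k is valid iff k * 606/38 <= 300 iff k <= 38 * 300 / 606 = 18.8119
n_valid = floor(18.8119) = 18
(n_stale = 38 - 18 = 20)

18


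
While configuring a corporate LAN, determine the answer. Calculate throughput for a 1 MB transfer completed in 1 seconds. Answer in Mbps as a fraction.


Given: file = 1 MB, time = 1 s
File in Mb = 1 * 8 = 8 Mb
Throughput = 8 / 1 Mbps
Throughput = 8 Mbps

8


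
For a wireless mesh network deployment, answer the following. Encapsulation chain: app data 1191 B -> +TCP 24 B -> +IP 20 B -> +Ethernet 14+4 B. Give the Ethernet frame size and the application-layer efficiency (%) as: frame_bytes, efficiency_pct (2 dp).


TCP segment = 1191 + 24 = 1215 B
IP packet = 1215 + 20 = 1235 B
Ethernet frame = 1235 + 14 + 4 = 1253 B
Efficiency = app / frame = 1191 / 1253 = 0.950519 = 95.0519% -> 95.05% (2 dp)

1253, 95.05


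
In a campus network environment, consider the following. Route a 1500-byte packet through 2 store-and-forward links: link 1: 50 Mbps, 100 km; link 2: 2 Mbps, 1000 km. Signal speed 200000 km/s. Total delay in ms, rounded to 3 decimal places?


Packet = 1500 bytes = 12000 bits. Store-and-forward: sum (t_trans + t_prop) per link.
Link 1: t_trans = 12000/(50*10^6) s = 0.2400 ms; t_prop = 100/200000 s = 0.5000 ms; subtotal = 0.7400 ms
Link 2: t_trans = 12000/(2*10^6) s = 6.0000 ms; t_prop = 1000/200000 s = 5.0000 ms; subtotal = 11.0000 ms
End-to-end = 0.7400 + 11.0000 = 11.7400 ms -> 11.740 ms (3 dp)

11.740


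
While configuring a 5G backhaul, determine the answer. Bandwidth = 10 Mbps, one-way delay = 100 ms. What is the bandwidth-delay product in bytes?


Given: bandwidth = 10 Mbps, delay = 100 ms
BDP in bits = 10 * 10^6 * 100 / 1000
BDP in bits = 1000000
BDP in bytes = 1000000 / 8 = 125000

125000


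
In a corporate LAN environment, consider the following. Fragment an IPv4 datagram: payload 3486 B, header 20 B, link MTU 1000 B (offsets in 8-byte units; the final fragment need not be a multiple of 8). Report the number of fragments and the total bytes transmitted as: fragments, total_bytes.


Max data per non-final fragment = floor((MTU - header)/8)*8 = floor((1000 - 20)/8)*8 = floor(980/8)*8 = 976 B
Final fragment needs no 8-byte alignment: it can carry up to MTU - header = 980 B
Non-final fragments needed = ceil((payload - 980) / 976) = ceil(2506/976) = ceil(2.5676) = 3
Number of fragments = 3 + 1 = 4
Fragment sizes (data): 3 * 976 B + 558 B (last, 558 <= 980 OK)
Total bytes sent = payload + n_frags * header = 3486 + 4*20 = 3486 + 80 = 3566 B

4, 3566


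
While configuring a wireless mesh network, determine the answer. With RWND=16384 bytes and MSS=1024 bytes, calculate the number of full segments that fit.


Given: RWND = 16384 bytes, MSS = 1024 bytes
Full segments = floor(RWND / MSS)
Full segments = floor(16384 / 1024)
Full segments = floor(16.0) = 16

16


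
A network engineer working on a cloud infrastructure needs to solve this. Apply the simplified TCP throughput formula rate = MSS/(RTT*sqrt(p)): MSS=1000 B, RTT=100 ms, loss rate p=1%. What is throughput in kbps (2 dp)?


Given: MSS = 1000 bytes, RTT = 100 ms, loss = 1%
RTT in seconds = 100 / 1000 = 0.1
Loss rate = 1% = 0.01
sqrt(loss) = sqrt(0.01) = 0.1
Throughput (bytes/s) = 1000 / (0.1 * 0.1) = 100000.0000
Throughput (kbps) = 100000.0000 * 8 / 1000 = 800.000000 -> 800.00 kbps (2 dp)

800.00


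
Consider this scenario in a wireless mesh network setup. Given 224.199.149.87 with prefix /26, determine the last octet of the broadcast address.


Given: IP = 224.199.149.87, prefix = /26
Host bits = 32 - 26 = 6
Network last octet = 87 AND mask = 64
Host part size = 2^6 - 1 = 63
Broadcast last octet = 64 OR 63 = 127

127


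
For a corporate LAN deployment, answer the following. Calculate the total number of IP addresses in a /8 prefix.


Given: CIDR prefix /8
Host bits = 32 - 8 = 24
Total addresses = 2^24 = 16777216

16777216


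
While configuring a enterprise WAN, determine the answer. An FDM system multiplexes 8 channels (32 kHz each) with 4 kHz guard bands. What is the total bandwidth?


Given: 8 channels, 32 kHz each, guard = 4 kHz
Channel bandwidth = 8 * 32 = 256 kHz
Guard bands = 7 gaps * 4 kHz = 28 kHz
Total = 256 + 28 = 284 kHz

284


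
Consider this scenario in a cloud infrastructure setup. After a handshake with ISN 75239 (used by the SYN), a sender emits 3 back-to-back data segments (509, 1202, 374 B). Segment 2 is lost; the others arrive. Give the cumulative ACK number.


SYN uses sequence number 75239; first data byte = ISN + 1 = 75240.
Segment 1: SEQ = 75240, len = 509 B, covers [75240, 75748]
Segment 2: SEQ = 75749, len = 1202 B, covers [75749, 76950] [LOST]
Segment 3: SEQ = 76951, len = 374 B, covers [76951, 77324]
In-order data received: bytes [75240, 75748] (segments 1..1).
Segment 2 missing -> gap begins at byte 75749; later segments buffered out of order.
Cumulative ACK = next expected in-order byte = 75240 + 509 = 75749

75749


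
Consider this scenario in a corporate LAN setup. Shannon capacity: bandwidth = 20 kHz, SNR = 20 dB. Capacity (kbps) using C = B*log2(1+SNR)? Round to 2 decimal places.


Given: B = 20 kHz, SNR = 20 dB
SNR linear = 10^(20/10) = 100
1 + SNR = 101
log2(101) = 6.6582114828
C = 20 * 1000 * 6.6582114828 = 133164.2297 bps
C = 133.164230 kbps -> 133.16 kbps (2 dp)

133.16


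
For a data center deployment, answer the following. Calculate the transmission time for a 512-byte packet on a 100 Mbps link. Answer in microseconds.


Given: packet = 512 bytes, bandwidth = 100 Mbps
Packet in bits = 512 * 8 = 4096 bits
Bandwidth = 100 * 10^6 = 100000000 bps
Time = 4096 / 100000000 seconds
Time in us = 4096 * 10^6 / 100000000 = 40.96

40.96


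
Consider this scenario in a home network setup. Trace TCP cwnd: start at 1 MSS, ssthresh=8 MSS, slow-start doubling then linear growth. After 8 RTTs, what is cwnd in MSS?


RTT 0: cwnd = 1 MSS (initial)
RTT 1: cwnd = 2 MSS (slow start, doubled)
RTT 2: cwnd = 4 MSS (slow start, doubled)
RTT 3: cwnd = 8 MSS (slow start, doubled)
RTT 4: cwnd = 9 MSS (congestion avoidance, +1)
RTT 5: cwnd = 10 MSS (congestion avoidance, +1)
RTT 6: cwnd = 11 MSS (congestion avoidance, +1)
RTT 7: cwnd = 12 MSS (congestion avoidance, +1)
RTT 8: cwnd = 13 MSS (congestion avoidance, +1)

13


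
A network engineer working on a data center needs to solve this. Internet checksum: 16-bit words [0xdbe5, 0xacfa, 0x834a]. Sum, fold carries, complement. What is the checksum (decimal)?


Given words: [0xdbe5, 0xacfa, 0x834a]
Step 1: Sum all words
Raw sum = 56293 + 44282 + 33610 = 134185
Step 2: Fold carry: (3113 + 2) = 3115
One's complement = ~3115 & 0xFFFF = 62420

62420


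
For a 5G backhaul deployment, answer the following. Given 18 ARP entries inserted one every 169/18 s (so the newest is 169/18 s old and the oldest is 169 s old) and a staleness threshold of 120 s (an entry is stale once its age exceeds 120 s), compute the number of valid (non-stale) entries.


Ages are k * 169/18 s for k = 1..18 (spacing = 9.3889 s).
Entry k is valid iff k * 169/18 <= 120 iff k <= 18 * 120 / 169 = 12.7811
n_valid = floor(12.7811) = 12
(n_stale = 18 - 12 = 6)

12


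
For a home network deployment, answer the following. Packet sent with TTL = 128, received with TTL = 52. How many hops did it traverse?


Given: initial TTL = 128, received TTL = 52
Hops = initial TTL - received TTL
Hops = 128 - 52 = 76

76


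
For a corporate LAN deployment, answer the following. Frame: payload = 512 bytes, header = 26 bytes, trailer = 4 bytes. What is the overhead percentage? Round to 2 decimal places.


Given: payload = 512 B, header = 26 B, trailer = 4 B
Overhead bytes = header + trailer = 26 + 4 = 30
Total frame = payload + overhead = 512 + 30 = 542
Overhead % = 30 / 542 * 100 = 5.5351% -> 5.54% (2 dp)

5.54


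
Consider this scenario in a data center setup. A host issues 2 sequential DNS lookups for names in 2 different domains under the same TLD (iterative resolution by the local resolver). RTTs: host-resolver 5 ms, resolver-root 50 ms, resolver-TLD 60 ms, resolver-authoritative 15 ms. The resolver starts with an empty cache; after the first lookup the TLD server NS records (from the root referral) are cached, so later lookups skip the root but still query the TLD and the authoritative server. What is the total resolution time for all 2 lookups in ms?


Lookup 1 (cold cache): local + root + TLD + auth = 5 + 50 + 60 + 15 = 130 ms
Lookups 2..2 (TLD NS cached -> skip root; new domain -> still ask TLD and auth): local + TLD + auth = 5 + 60 + 15 = 80 ms each
Remaining 1 lookups: 1 * 80 = 80 ms
Total = 130 + 80 = 210 ms

210


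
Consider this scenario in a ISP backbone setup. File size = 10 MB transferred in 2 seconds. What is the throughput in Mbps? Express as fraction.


Given: file = 10 MB, time = 2 s
File in Mb = 10 * 8 = 80 Mb
Throughput = 80 / 2 Mbps
Throughput = 40 Mbps

40


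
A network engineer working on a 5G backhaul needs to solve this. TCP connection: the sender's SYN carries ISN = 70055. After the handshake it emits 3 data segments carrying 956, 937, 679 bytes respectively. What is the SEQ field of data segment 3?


The SYN occupies sequence number ISN = 70055, so the first data byte is ISN + 1 = 70056.
SEQ of data segment i = (ISN + 1) + sum of payload sizes of segments 1..i-1.
Segment 1: SEQ = 70056, payload = 956 bytes
Segment 2: SEQ = 71012, payload = 937 bytes
Segment 3: SEQ = 71949, payload = 679 bytes
SEQ of segment 3 = 70056 + 956 + 937 = 71949

71949


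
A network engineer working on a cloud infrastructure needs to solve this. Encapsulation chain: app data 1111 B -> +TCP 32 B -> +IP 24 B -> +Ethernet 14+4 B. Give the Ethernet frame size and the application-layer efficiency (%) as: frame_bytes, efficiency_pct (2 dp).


TCP segment = 1111 + 32 = 1143 B
IP packet = 1143 + 24 = 1167 B
Ethernet frame = 1167 + 14 + 4 = 1185 B
Efficiency = app / frame = 1111 / 1185 = 0.937553 = 93.7553% -> 93.76% (2 dp)

1185, 93.76


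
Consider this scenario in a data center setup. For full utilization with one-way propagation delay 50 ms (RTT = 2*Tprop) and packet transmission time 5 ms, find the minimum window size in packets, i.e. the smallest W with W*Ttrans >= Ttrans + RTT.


Given: Ttrans = 5 ms, RTT = 100 ms (= 2 * Tprop, Tprop = 50 ms)
Time until first ACK returns = Ttrans + RTT = 5 + 100 = 105 ms
Need W * Ttrans >= Ttrans + RTT  ->  W >= (Ttrans + RTT) / Ttrans
(Ttrans + RTT) / Ttrans = 105 / 5 = 21
W_min = ceil(21) = 21

21


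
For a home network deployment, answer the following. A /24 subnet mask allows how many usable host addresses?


Given: subnet mask /24
Host bits = 32 - 24 = 8
Total addresses = 2^8 = 256
Usable hosts = 256 - 2 (network + broadcast) = 254

254


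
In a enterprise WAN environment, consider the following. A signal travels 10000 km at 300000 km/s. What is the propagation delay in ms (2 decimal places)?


Given: distance = 10000 km, speed = 300000 km/s
Delay = distance / speed = 10000 / 300000 seconds
Delay in ms = 10000 * 1000 / 300000
Delay = 33.3333 ms
Rounded to 2 dp = 33.33 ms

33.33


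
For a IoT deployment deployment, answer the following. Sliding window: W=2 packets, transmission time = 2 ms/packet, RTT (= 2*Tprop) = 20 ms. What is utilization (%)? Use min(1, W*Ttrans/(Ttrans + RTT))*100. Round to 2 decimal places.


Given: W = 2, Ttrans = 2 ms, RTT = 20 ms (= 2 * Tprop, Tprop = 10 ms)
Cycle time = Ttrans + RTT = 2 + 20 = 22 ms (first packet sent until its ACK returns)
W * Ttrans = 2 * 2 = 4 ms of sending per cycle
W * Ttrans / (Ttrans + RTT) = 4 / 22 = 0.181818
U = min(1, 0.181818) = 0.181818
U% = 18.18%

18.18


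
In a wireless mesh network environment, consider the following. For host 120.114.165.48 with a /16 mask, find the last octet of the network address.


Given: IP = 120.114.165.48, prefix = /16
Subnet mask = 255.255.0.0
Last octet of IP: 48
Last octet of mask: 0
Network last octet = 48 AND 0 = 0

0


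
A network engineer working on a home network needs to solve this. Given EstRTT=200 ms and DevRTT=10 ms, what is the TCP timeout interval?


Given: EstRTT = 200 ms, DevRTT = 10 ms
Timeout = EstRTT + 4 * DevRTT
4 * DevRTT = 4 * 10 = 40
Timeout = 200 + 40 = 240 ms

240


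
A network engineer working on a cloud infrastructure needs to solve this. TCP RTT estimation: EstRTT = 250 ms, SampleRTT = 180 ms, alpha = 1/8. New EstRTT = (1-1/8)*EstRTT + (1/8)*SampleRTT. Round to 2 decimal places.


Given: EstRTT = 250 ms, SampleRTT = 180 ms, alpha = 1/8
New EstRTT = (1 - alpha) * EstRTT + alpha * SampleRTT
(7/8) * 250 = 218.75
(1/8) * 180 = 22.5
New EstRTT = 218.75 + 22.5 = 241.25 ms -> 241.25 ms (2 dp)

241.25


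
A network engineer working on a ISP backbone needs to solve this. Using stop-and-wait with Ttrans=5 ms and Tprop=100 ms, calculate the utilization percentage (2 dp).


Given: Ttrans = 5 ms, Tprop = 100 ms
RTT = 2 * Tprop = 2 * 100 = 200 ms
U = Ttrans / (Ttrans + RTT)
U = 5 / (5 + 200)
U = 5 / 205 = 0.02439
U% = 2.44%

2.44


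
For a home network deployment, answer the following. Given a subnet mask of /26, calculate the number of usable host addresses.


Given: subnet mask /26
Host bits = 32 - 26 = 6
Total addresses = 2^6 = 64
Usable hosts = 64 - 2 (network + broadcast) = 62

62


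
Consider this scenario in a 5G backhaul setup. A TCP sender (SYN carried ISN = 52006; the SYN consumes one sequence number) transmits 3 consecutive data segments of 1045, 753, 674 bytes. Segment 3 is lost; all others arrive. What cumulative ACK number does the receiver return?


SYN uses sequence number 52006; first data byte = ISN + 1 = 52007.
Segment 1: SEQ = 52007, len = 1045 B, covers [52007, 53051]
Segment 2: SEQ = 53052, len = 753 B, covers [53052, 53804]
Segment 3: SEQ = 53805, len = 674 B, covers [53805, 54478] [LOST]
In-order data received: bytes [52007, 53804] (segments 1..2).
Segment 3 missing -> gap begins at byte 53805.
Cumulative ACK = next expected in-order byte = 52007 + 1045 + 753 = 53805

53805


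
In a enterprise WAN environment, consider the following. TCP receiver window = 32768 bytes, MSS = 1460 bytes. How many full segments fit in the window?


Given: RWND = 32768 bytes, MSS = 1460 bytes
Full segments = floor(RWND / MSS)
Full segments = floor(32768 / 1460)
Full segments = floor(22.4438) = 22

22


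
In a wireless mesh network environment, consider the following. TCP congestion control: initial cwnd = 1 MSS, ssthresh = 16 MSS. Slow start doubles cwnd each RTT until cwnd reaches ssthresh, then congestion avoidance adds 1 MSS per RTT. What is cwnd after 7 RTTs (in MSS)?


RTT 0: cwnd = 1 MSS (initial)
RTT 1: cwnd = 2 MSS (slow start, doubled)
RTT 2: cwnd = 4 MSS (slow start, doubled)
RTT 3: cwnd = 8 MSS (slow start, doubled)
RTT 4: cwnd = 16 MSS (slow start, doubled)
RTT 5: cwnd = 17 MSS (congestion avoidance, +1)
RTT 6: cwnd = 18 MSS (congestion avoidance, +1)
RTT 7: cwnd = 19 MSS (congestion avoidance, +1)

19


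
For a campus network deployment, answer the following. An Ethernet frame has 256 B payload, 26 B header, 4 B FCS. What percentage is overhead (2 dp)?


Given: payload = 256 B, header = 26 B, trailer = 4 B
Overhead bytes = header + trailer = 26 + 4 = 30
Total frame = payload + overhead = 256 + 30 = 286
Overhead % = 30 / 286 * 100 = 10.4895% -> 10.49% (2 dp)

10.49


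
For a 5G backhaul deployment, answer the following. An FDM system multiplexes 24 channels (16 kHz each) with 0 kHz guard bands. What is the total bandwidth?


Given: 24 channels, 16 kHz each, guard = 0 kHz
Channel bandwidth = 24 * 16 = 384 kHz
Guard bands = 23 gaps * 0 kHz = 0 kHz
Total = 384 + 0 = 384 kHz

384


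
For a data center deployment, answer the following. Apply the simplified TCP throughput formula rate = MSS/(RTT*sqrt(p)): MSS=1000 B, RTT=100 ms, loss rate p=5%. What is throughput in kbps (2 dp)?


Given: MSS = 1000 bytes, RTT = 100 ms, loss = 5%
RTT in seconds = 100 / 1000 = 0.1
Loss rate = 5% = 0.05
sqrt(loss) = sqrt(0.05) = 0.223606797750
Throughput (bytes/s) = 1000 / (0.1 * 0.223606797750) = 44721.3595
Throughput (kbps) = 44721.3595 * 8 / 1000 = 357.770876 -> 357.77 kbps (2 dp)

357.77


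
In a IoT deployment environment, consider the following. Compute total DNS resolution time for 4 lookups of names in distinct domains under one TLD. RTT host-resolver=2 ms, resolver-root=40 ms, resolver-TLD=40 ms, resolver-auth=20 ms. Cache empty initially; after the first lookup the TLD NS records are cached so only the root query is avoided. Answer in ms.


Lookup 1 (cold cache): local + root + TLD + auth = 2 + 40 + 40 + 20 = 102 ms
Lookups 2..4 (TLD NS cached -> skip root; new domain -> still ask TLD and auth): local + TLD + auth = 2 + 40 + 20 = 62 ms each
Remaining 3 lookups: 3 * 62 = 186 ms
Total = 102 + 186 = 288 ms

288


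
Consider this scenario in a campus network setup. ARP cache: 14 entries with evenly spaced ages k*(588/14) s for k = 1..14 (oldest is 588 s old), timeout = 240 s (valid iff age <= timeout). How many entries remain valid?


Ages are k * 588/14 s for k = 1..14 (spacing = 42.0000 s).
Entry k is valid iff k * 588/14 <= 240 iff k <= 14 * 240 / 588 = 5.7143
n_valid = floor(5.7143) = 5
(n_stale = 14 - 5 = 9)

5


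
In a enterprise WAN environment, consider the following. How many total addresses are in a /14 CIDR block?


Given: CIDR prefix /14
Host bits = 32 - 14 = 18
Total addresses = 2^18 = 262144

262144


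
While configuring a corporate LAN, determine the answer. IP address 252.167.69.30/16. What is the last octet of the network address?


Given: IP = 252.167.69.30, prefix = /16
Subnet mask = 255.255.0.0
Last octet of IP: 30
Last octet of mask: 0
Network last octet = 30 AND 0 = 0

0


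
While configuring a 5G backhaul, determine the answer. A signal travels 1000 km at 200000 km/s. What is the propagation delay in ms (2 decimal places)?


Given: distance = 1000 km, speed = 200000 km/s
Delay = distance / speed = 1000 / 200000 seconds
Delay in ms = 1000 * 1000 / 200000
Delay = 5.0000 ms
Rounded to 2 dp = 5.00 ms

5.00


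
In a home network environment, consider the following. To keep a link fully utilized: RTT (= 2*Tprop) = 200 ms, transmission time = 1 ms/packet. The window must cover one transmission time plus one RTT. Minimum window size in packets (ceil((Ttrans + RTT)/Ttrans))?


Given: Ttrans = 1 ms, RTT = 200 ms (= 2 * Tprop, Tprop = 100 ms)
Time until first ACK returns = Ttrans + RTT = 1 + 200 = 201 ms
Need W * Ttrans >= Ttrans + RTT  ->  W >= (Ttrans + RTT) / Ttrans
(Ttrans + RTT) / Ttrans = 201 / 1 = 201
W_min = ceil(201) = 201

201


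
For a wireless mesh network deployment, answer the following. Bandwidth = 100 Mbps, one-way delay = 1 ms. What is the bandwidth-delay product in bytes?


Given: bandwidth = 100 Mbps, delay = 1 ms
BDP in bits = 100 * 10^6 * 1 / 1000
BDP in bits = 100000
BDP in bytes = 100000 / 8 = 12500

12500


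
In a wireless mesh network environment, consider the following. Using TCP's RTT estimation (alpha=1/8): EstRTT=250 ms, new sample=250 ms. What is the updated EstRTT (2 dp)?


Given: EstRTT = 250 ms, SampleRTT = 250 ms, alpha = 1/8
New EstRTT = (1 - alpha) * EstRTT + alpha * SampleRTT
(7/8) * 250 = 218.75
(1/8) * 250 = 31.25
New EstRTT = 218.75 + 31.25 = 250 ms -> 250.00 ms (2 dp)

250.00


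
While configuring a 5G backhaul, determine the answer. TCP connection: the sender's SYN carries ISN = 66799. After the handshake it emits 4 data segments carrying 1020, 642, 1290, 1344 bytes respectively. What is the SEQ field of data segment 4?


The SYN occupies sequence number ISN = 66799, so the first data byte is ISN + 1 = 66800.
SEQ of data segment i = (ISN + 1) + sum of payload sizes of segments 1..i-1.
Segment 1: SEQ = 66800, payload = 1020 bytes
Segment 2: SEQ = 67820, payload = 642 bytes
Segment 3: SEQ = 68462, payload = 1290 bytes
Segment 4: SEQ = 69752, payload = 1344 bytes
SEQ of segment 4 = 66800 + 1020 + 642 + 1290 = 69752

69752


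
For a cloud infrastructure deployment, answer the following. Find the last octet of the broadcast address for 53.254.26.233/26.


Given: IP = 53.254.26.233, prefix = /26
Host bits = 32 - 26 = 6
Network last octet = 233 AND mask = 192
Host part size = 2^6 - 1 = 63
Broadcast last octet = 192 OR 63 = 255

255
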